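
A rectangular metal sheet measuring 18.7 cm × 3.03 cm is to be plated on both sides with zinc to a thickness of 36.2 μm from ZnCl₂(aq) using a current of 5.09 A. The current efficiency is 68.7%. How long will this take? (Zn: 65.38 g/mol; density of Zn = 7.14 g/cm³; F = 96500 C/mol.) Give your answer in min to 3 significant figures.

Plated area = 2 × 18.7 × 3.03 = 113.3 cm²
Volume = 113.3 × 36.2×10⁻⁴ cm = 0.4101 cm³
m(Zn) = 0.4101 × 7.14 = 2.928 g
n(Zn) = 2.928 / 65.38 = 0.04478 mol; n(e⁻) = 2 × 0.04478 = 0.08956 mol
Q = 0.08956 × 96500 / 0.687 = 12580 C
t = 12580 / 5.09 = 2472 s = 41.2 min

41.2 min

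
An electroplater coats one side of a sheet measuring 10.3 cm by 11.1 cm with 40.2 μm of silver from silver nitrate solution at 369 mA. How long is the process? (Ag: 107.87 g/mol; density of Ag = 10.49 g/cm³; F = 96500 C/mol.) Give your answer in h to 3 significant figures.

3.25 h

Plated area = 10.3 × 11.1 = 114.3 cm²
Volume = 114.3 × 40.2×10⁻⁴ cm = 0.4595 cm³
m(Ag) = 0.4595 × 10.49 = 4.820 g
n(Ag) = 4.820 / 107.87 = 0.04468 mol; n(e⁻) = 0.04468 mol
Q = 0.04468 × 96500 = 4312 C
t = 4312 / 0.369 = 11690 s = 3.25 h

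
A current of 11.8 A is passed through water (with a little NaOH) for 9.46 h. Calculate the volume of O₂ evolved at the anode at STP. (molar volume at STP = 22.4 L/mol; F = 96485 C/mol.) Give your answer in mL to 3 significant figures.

Q = 11.8 A × 34056 s = 4.019×10^5 C
n(e⁻) = 4.019×10^5 / 96485 = 4.165 mol
2H₂O → O₂ + 4H⁺ + 4e⁻, so n(O₂) = 4.165 / 4 = 1.041 mol
V = 1.041 × 22.4 = 23.32 L
= 23300 mL

23300 mL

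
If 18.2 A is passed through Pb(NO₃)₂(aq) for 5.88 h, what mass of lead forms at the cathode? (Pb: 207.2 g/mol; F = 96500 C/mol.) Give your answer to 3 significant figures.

Q = It = 18.2 × 21168 = 3.853×10^5 C
n(e⁻) = Q/F = 3.853×10^5/96500 = 3.993 mol
Pb²⁺ + 2e⁻ → Pb, so n(Pb) = 3.993 / 2 = 1.997 mol
m = 1.997 × 207.2 = 414 g

414 g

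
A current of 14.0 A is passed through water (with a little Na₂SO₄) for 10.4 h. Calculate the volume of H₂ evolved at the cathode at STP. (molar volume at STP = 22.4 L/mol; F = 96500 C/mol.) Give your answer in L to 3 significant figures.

Q = 14.0 A × 37440 s = 5.242×10^5 C
Moles of electrons = 5.242×10^5 / 96500 = 5.432 mol
2H⁺ + 2e⁻ → H₂, so n(H₂) = 5.432 / 2 = 2.716 mol
V = 2.716 × 22.4 = 60.84 L

60.8 L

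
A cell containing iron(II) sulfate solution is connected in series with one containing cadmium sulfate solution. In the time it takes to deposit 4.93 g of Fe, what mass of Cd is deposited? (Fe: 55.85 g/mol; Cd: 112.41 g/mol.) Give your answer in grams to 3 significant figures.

9.92 g

n(Fe) = 4.93 / 55.85 = 0.08827 mol
Fe²⁺ + 2e⁻ → Fe, so n(e⁻) = 2 × 0.08827 = 0.1765 mol
Since the cells are in series, n(e⁻) in the Cd cell is also 0.1765 mol.
Cd²⁺ + 2e⁻ → Cd, so n(Cd) = 0.1765 / 2 = 0.08825 mol
m(Cd) = 0.08825 × 112.41 = 9.92 g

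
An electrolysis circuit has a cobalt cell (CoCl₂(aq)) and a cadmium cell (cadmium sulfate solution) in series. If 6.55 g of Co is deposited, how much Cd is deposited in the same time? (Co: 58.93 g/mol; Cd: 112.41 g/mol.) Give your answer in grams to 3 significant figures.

n(Co) = 6.55 / 58.93 = 0.1111 mol
Co²⁺ + 2e⁻ → Co, so n(e⁻) = 2 × 0.1111 = 0.2222 mol
In series, the same 0.2222 mol of electrons flows through the second cell.
Cd²⁺ + 2e⁻ → Cd, so n(Cd) = 0.2222 / 2 = 0.1111 mol
m(Cd) = 0.1111 × 112.41 = 12.5 g

12.5 g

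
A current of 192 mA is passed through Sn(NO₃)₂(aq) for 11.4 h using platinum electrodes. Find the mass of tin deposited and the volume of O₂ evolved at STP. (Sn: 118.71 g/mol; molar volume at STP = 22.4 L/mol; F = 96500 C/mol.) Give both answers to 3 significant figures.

4.85 g Sn; 0.457 L O₂

Q = 0.192 × 41040 = 7880 C; n(e⁻) = 7880 / 96500 = 0.08166 mol
Cathode: Sn²⁺ + 2e⁻ → Sn → n(Sn) = 0.08166/2 = 0.04083 mol → 4.85 g
Anode: 2H₂O → O₂ + 4H⁺ + 4e⁻ → n(O₂) = 0.08166/4 = 0.02042 mol → 0.457 L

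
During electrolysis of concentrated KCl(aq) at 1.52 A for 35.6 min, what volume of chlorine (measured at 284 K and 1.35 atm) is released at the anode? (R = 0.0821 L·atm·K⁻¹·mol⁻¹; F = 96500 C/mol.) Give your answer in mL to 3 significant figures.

291 mL

Charge passed = 1.52 × 2136 = 3247 C
n(e⁻) = 3247 / 96500 = 0.03365 mol
2Cl⁻ → Cl₂ + 2e⁻, so n(Cl₂) = 0.03365 / 2 = 0.01683 mol
V = nRT/P = 0.01683 × 0.0821 × 284 / 1.35 = 0.2907 L
= 291 mL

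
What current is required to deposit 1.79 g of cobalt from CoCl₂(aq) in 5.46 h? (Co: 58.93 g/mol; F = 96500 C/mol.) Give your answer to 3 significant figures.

n(Co) = 1.79 / 58.93 = 0.03038 mol
Co²⁺ + 2e⁻ → Co, so n(e⁻) = 2 × 0.03038 = 0.06076 mol
Q = 0.06076 × 96500 = 5863 C
I = Q / t = 5863 / 19656 s = 0.298 A

0.298 A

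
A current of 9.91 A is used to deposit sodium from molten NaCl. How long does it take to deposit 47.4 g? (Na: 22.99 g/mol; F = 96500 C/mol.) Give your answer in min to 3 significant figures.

n(Na) = 47.4 / 22.99 = 2.062 mol
Na⁺ + e⁻ → Na, so n(e⁻) = 2.062 mol
Q = 2.062 × 96500 = 1.990×10^5 C
t = Q / I = 1.990×10^5 / 9.91 = 20080 s = 335 min

335 min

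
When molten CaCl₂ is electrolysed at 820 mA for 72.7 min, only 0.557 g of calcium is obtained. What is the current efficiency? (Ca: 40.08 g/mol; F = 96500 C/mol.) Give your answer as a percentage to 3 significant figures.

75.0%

Q = 0.820 × 4362 = 3577 C
n(e⁻) = 3577 / 96500 = 0.03707 mol
Ca²⁺ + 2e⁻ → Ca, so theoretical n(Ca) = 0.01854 mol → 0.7431 g
Efficiency = 0.557 / 0.7431 = 0.7496 = 75.0%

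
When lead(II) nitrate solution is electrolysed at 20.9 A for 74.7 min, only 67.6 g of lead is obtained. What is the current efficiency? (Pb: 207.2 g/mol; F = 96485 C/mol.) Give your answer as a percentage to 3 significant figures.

67.2%

Q = 20.9 × 4482 = 93670 C
n(e⁻) = 93670 / 96485 = 0.9708 mol
Pb²⁺ + 2e⁻ → Pb, so theoretical n(Pb) = 0.4854 mol → 100.6 g
Efficiency = 67.6 / 100.6 = 0.6720 = 67.2%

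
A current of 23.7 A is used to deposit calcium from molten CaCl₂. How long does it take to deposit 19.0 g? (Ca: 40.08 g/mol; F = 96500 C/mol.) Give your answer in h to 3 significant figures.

n(Ca) = 19.0 / 40.08 = 0.4741 mol
Ca²⁺ + 2e⁻ → Ca, so n(e⁻) = 2 × 0.4741 = 0.9482 mol
Q = 0.9482 × 96500 = 91500 C
t = Q / I = 91500 / 23.7 = 3861 s = 1.07 h

1.07 h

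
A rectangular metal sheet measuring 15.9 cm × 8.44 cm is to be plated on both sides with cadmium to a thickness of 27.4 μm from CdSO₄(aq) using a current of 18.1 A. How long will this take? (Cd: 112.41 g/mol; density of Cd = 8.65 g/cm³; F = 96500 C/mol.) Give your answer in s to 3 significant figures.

603 s

Plated area = 2 × 15.9 × 8.44 = 268.4 cm²
Volume = 268.4 × 27.4×10⁻⁴ cm = 0.7354 cm³
m(Cd) = 0.7354 × 8.65 = 6.361 g
n(Cd) = 6.361 / 112.41 = 0.05659 mol; n(e⁻) = 2 × 0.05659 = 0.1132 mol
Q = 0.1132 × 96500 = 10920 C
t = 10920 / 18.1 = 603.3 s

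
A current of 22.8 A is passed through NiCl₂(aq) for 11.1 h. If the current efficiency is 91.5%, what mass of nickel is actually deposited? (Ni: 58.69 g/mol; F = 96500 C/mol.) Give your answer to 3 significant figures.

254 g

Q = 22.8 × 39960 = 9.111×10^5 C
n(e⁻) = 9.111×10^5 / 96500 = 9.441 mol
Ni²⁺ + 2e⁻ → Ni, so theoretical m(Ni) = 4.721 × 58.69 = 277.1 g
Actual mass = 91.5% × 277.1 = 254 g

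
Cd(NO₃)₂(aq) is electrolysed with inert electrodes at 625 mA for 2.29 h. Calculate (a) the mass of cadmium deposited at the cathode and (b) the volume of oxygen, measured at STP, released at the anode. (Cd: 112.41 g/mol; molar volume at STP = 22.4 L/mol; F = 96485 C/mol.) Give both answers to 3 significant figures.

Q = 0.625 × 8244 = 5153 C; n(e⁻) = 5153 / 96485 = 0.05341 mol
Cathode: Cd²⁺ + 2e⁻ → Cd → n(Cd) = 0.05341/2 = 0.02671 mol → 3.00 g
Anode: 2H₂O → O₂ + 4H⁺ + 4e⁻ → n(O₂) = 0.05341/4 = 0.01335 mol → 0.299 L

3.00 g Cd; 0.299 L O₂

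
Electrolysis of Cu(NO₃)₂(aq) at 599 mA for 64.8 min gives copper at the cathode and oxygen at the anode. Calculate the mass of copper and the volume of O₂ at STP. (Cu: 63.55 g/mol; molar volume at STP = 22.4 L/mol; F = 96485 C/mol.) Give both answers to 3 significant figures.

0.767 g Cu; 0.135 L O₂

Q = 0.599 × 3888 = 2329 C; n(e⁻) = 2329 / 96485 = 0.02414 mol
Cathode: Cu²⁺ + 2e⁻ → Cu → n(Cu) = 0.02414/2 = 0.01207 mol → 0.767 g
Anode: 2H₂O → O₂ + 4H⁺ + 4e⁻ → n(O₂) = 0.02414/4 = 0.006035 mol → 0.135 L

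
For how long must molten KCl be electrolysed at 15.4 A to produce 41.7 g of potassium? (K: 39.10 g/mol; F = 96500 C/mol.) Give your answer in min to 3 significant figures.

n(K) = 41.7 / 39.10 = 1.066 mol
K⁺ + e⁻ → K, so n(e⁻) = 1.066 mol
Q = 1.066 × 96500 = 1.029×10^5 C
t = Q / I = 1.029×10^5 / 15.4 = 6682 s = 111 min

111 min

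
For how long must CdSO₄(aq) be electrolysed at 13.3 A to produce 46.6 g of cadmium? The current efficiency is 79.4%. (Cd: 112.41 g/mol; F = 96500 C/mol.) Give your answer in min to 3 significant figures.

n(Cd) = 46.6 / 112.41 = 0.4146 mol
Cd²⁺ + 2e⁻ → Cd, so n(e⁻) = 2 × 0.4146 = 0.8292 mol
Q = 0.8292 × 96500 / 0.794 = 1.008×10^5 C
t = Q / I = 1.008×10^5 / 13.3 = 7579 s = 126 min

126 min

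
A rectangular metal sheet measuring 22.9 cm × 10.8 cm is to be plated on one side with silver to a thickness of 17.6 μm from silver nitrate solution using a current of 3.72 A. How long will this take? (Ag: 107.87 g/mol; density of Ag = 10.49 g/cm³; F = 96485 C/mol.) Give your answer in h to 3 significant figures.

Plated area = 22.9 × 10.8 = 247.3 cm²
Volume = 247.3 × 17.6×10⁻⁴ cm = 0.4352 cm³
m(Ag) = 0.4352 × 10.49 = 4.565 g
n(Ag) = 4.565 / 107.87 = 0.04232 mol; n(e⁻) = 0.04232 mol
Q = 0.04232 × 96485 = 4083 C
t = 4083 / 3.72 = 1098 s = 0.305 h

0.305 h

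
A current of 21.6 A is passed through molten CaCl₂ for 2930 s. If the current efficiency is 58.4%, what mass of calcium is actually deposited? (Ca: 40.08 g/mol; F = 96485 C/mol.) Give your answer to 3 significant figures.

7.68 g

Q = 21.6 × 2930 = 63290 C
n(e⁻) = 63290 / 96485 = 0.6560 mol
Ca²⁺ + 2e⁻ → Ca, so theoretical m(Ca) = 0.3280 × 40.08 = 13.15 g
Actual mass = 58.4% × 13.15 = 7.68 g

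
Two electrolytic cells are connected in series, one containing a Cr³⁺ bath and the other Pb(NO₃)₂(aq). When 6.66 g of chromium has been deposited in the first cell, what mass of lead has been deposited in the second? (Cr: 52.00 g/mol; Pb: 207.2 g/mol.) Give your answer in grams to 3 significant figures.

n(Cr) = 6.66 / 52.00 = 0.1281 mol
Cr³⁺ + 3e⁻ → Cr, so n(e⁻) = 3 × 0.1281 = 0.3843 mol
The cells are in series, so the same charge (and hence the same n(e⁻) = 0.3843 mol) passes through both.
Pb²⁺ + 2e⁻ → Pb, so n(Pb) = 0.3843 / 2 = 0.1922 mol
m(Pb) = 0.1922 × 207.2 = 39.8 g

39.8 g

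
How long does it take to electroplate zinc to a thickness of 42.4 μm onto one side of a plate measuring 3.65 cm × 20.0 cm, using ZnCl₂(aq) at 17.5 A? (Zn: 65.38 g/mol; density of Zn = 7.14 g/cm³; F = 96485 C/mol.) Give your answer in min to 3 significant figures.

6.21 min

Plated area = 3.65 × 20.0 = 73.00 cm²
Volume = 73.00 × 42.4×10⁻⁴ cm = 0.3095 cm³
m(Zn) = 0.3095 × 7.14 = 2.210 g
n(Zn) = 2.210 / 65.38 = 0.03380 mol; n(e⁻) = 2 × 0.03380 = 0.06760 mol
Q = 0.06760 × 96485 = 6522 C
t = 6522 / 17.5 = 372.7 s = 6.21 min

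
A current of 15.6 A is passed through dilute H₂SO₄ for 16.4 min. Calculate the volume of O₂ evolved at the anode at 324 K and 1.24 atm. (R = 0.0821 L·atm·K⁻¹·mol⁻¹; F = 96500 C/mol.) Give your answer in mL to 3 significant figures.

853 mL

Charge passed = 15.6 × 984 = 15350 C
n(e⁻) = 15350 / 96500 = 0.1591 mol
2H₂O → O₂ + 4H⁺ + 4e⁻, so n(O₂) = 0.1591 / 4 = 0.03978 mol
V = nRT/P = 0.03978 × 0.0821 × 324 / 1.24 = 0.8534 L
= 853 mL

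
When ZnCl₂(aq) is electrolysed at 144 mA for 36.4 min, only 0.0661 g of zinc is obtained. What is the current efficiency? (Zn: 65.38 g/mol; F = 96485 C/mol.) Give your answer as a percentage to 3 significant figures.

Q = 0.144 × 2184 = 314.5 C
n(e⁻) = 314.5 / 96485 = 0.003260 mol
Zn²⁺ + 2e⁻ → Zn, so theoretical n(Zn) = 0.001630 mol → 0.1066 g
Efficiency = 0.0661 / 0.1066 = 0.6201 = 62.0%

62.0%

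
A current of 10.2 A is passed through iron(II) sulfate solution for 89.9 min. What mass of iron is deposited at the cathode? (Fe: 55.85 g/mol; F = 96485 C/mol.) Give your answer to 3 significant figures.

15.9 g

Q = 10.2 A × 5394 s = 55020 C
n(e⁻) = 55020 / 96485 = 0.5702 mol
Fe²⁺ + 2e⁻ → Fe, so n(Fe) = 0.5702 / 2 = 0.2851 mol
m = 0.2851 × 55.85 = 15.9 g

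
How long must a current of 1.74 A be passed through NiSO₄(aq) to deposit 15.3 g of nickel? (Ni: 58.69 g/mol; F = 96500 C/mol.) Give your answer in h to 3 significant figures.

8.03 h

n(Ni) = 15.3 / 58.69 = 0.2607 mol
Ni²⁺ + 2e⁻ → Ni, so n(e⁻) = 2 × 0.2607 = 0.5214 mol
Q = 0.5214 × 96500 = 50320 C
t = Q / I = 50320 / 1.74 = 28920 s = 8.03 h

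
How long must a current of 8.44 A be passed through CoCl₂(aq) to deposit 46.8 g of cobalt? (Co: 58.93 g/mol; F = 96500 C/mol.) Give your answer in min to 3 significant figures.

303 min

n(Co) = 46.8 / 58.93 = 0.7942 mol
Co²⁺ + 2e⁻ → Co, so n(e⁻) = 2 × 0.7942 = 1.588 mol
Q = 1.588 × 96500 = 1.532×10^5 C
t = Q / I = 1.532×10^5 / 8.44 = 18150 s = 303 min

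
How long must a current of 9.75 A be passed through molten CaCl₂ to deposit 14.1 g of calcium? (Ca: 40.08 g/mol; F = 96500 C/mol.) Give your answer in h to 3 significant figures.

1.93 h

n(Ca) = 14.1 / 40.08 = 0.3518 mol
Ca²⁺ + 2e⁻ → Ca, so n(e⁻) = 2 × 0.3518 = 0.7036 mol
Q = 0.7036 × 96500 = 67900 C
t = Q / I = 67900 / 9.75 = 6964 s = 1.93 h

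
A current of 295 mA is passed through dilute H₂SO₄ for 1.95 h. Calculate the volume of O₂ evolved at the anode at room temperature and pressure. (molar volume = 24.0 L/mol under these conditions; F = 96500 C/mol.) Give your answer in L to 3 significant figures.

Charge passed = 0.295 × 7020 = 2071 C
Moles of electrons = 2071 / 96500 = 0.02146 mol
2H₂O → O₂ + 4H⁺ + 4e⁻, so n(O₂) = 0.02146 / 4 = 0.005365 mol
V = 0.005365 × 24.0 = 0.1288 L

0.129 L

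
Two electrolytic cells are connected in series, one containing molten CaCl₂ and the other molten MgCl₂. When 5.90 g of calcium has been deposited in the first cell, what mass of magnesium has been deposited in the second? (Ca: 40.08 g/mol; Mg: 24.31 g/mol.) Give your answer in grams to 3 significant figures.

3.58 g

n(Ca) = 5.90 / 40.08 = 0.1472 mol
Ca²⁺ + 2e⁻ → Ca, so n(e⁻) = 2 × 0.1472 = 0.2944 mol
Same current for the same time ⇒ same n(e⁻) = 0.2944 mol in both cells.
Mg²⁺ + 2e⁻ → Mg, so n(Mg) = 0.2944 / 2 = 0.1472 mol
m(Mg) = 0.1472 × 24.31 = 3.58 g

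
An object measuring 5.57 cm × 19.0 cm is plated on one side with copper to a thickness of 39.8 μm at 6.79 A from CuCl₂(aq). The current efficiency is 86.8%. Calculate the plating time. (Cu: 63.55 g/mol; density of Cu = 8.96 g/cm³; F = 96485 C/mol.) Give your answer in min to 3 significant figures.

Plated area = 5.57 × 19.0 = 105.8 cm²
Volume = 105.8 × 39.8×10⁻⁴ cm = 0.4211 cm³
m(Cu) = 0.4211 × 8.96 = 3.773 g
n(Cu) = 3.773 / 63.55 = 0.05937 mol; n(e⁻) = 2 × 0.05937 = 0.1187 mol
Q = 0.1187 × 96485 / 0.868 = 13190 C
t = 13190 / 6.79 = 1943 s = 32.4 min

32.4 min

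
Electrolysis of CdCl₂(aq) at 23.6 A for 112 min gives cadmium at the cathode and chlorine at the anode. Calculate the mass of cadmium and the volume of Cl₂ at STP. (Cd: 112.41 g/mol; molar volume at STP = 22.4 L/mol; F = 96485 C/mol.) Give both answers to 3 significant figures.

92.4 g Cd; 18.4 L Cl₂

Q = 23.6 × 6720 = 1.586×10^5 C; n(e⁻) = 1.586×10^5 / 96485 = 1.644 mol
Cathode: Cd²⁺ + 2e⁻ → Cd → n(Cd) = 1.644/2 = 0.8220 mol → 92.4 g
Anode: 2Cl⁻ → Cl₂ + 2e⁻ → n(Cl₂) = 1.644/2 = 0.8220 mol → 18.4 L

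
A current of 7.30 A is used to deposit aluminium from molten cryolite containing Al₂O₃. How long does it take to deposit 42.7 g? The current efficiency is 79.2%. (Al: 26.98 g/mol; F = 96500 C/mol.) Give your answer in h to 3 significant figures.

n(Al) = 42.7 / 26.98 = 1.583 mol
Al³⁺ + 3e⁻ → Al, so n(e⁻) = 3 × 1.583 = 4.749 mol
Q = 4.749 × 96500 / 0.792 = 5.786×10^5 C
t = Q / I = 5.786×10^5 / 7.30 = 79260 s = 22.0 h

22.0 h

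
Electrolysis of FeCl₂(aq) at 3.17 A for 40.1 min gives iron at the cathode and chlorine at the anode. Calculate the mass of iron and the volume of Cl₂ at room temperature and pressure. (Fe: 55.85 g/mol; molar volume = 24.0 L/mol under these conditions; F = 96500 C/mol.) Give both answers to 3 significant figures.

2.21 g Fe; 0.948 L Cl₂

Q = 3.17 × 2406 = 7627 C; n(e⁻) = 7627 / 96500 = 0.07904 mol
Cathode: Fe²⁺ + 2e⁻ → Fe → n(Fe) = 0.07904/2 = 0.03952 mol → 2.21 g
Anode: 2Cl⁻ → Cl₂ + 2e⁻ → n(Cl₂) = 0.07904/2 = 0.03952 mol → 0.948 L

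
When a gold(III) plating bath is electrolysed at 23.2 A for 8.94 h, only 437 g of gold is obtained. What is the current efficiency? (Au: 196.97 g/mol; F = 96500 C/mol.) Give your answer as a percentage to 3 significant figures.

Q = 23.2 × 32184 = 7.467×10^5 C
n(e⁻) = 7.467×10^5 / 96500 = 7.738 mol
Au³⁺ + 3e⁻ → Au, so theoretical n(Au) = 2.579 mol → 508.0 g
Efficiency = 437 / 508.0 = 0.8602 = 86.0%

86.0%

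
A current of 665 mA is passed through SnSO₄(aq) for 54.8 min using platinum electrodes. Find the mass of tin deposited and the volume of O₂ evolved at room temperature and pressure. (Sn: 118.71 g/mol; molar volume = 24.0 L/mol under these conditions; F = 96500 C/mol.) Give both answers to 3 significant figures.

Q = 0.665 × 3288 = 2187 C; n(e⁻) = 2187 / 96500 = 0.02266 mol
Cathode: Sn²⁺ + 2e⁻ → Sn → n(Sn) = 0.02266/2 = 0.01133 mol → 1.34 g
Anode: 2H₂O → O₂ + 4H⁺ + 4e⁻ → n(O₂) = 0.02266/4 = 0.005665 mol → 0.136 L

1.34 g Sn; 0.136 L O₂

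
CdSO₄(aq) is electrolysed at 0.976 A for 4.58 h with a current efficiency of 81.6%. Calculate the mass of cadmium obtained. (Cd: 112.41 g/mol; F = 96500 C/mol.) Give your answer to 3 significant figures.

7.65 g

Q = 0.976 × 16488 = 16090 C
n(e⁻) = 16090 / 96500 = 0.1667 mol
Cd²⁺ + 2e⁻ → Cd, so theoretical m(Cd) = 0.08335 × 112.41 = 9.369 g
Actual mass = 81.6% × 9.369 = 7.65 g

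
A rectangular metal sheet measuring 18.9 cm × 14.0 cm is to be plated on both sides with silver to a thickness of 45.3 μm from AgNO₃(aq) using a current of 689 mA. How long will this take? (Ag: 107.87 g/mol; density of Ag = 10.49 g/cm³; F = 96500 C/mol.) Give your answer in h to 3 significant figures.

9.07 h

Plated area = 2 × 18.9 × 14.0 = 529.2 cm²
Volume = 529.2 × 45.3×10⁻⁴ cm = 2.397 cm³
m(Ag) = 2.397 × 10.49 = 25.14 g
n(Ag) = 25.14 / 107.87 = 0.2331 mol; n(e⁻) = 0.2331 mol
Q = 0.2331 × 96500 = 22490 C
t = 22490 / 0.689 = 32640 s = 9.07 h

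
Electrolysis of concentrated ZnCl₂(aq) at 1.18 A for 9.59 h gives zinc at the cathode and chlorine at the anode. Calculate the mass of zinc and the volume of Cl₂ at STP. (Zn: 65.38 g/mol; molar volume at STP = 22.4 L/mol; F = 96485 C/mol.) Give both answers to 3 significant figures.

Q = 1.18 × 34524 = 40740 C; n(e⁻) = 40740 / 96485 = 0.4222 mol
Cathode: Zn²⁺ + 2e⁻ → Zn → n(Zn) = 0.4222/2 = 0.2111 mol → 13.8 g
Anode: 2Cl⁻ → Cl₂ + 2e⁻ → n(Cl₂) = 0.4222/2 = 0.2111 mol → 4.73 L

13.8 g Zn; 4.73 L Cl₂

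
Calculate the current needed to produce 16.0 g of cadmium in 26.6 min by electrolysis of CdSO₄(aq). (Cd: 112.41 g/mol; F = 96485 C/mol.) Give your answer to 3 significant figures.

17.2 A

n(Cd) = 16.0 / 112.41 = 0.1423 mol
Cd²⁺ + 2e⁻ → Cd, so n(e⁻) = 2 × 0.1423 = 0.2846 mol
Q = 0.2846 × 96485 = 27460 C
I = Q / t = 27460 / 1596 s = 17.2 A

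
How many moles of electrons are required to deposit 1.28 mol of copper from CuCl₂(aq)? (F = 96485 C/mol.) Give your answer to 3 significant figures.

Cu²⁺ + 2e⁻ → Cu, so n(e⁻) = 2 × 1.28 = 2.560 mol

2.56 mol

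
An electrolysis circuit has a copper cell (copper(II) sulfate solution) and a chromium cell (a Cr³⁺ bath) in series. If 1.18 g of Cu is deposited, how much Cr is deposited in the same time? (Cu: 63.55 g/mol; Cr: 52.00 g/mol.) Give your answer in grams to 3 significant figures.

0.644 g

n(Cu) = 1.18 / 63.55 = 0.01857 mol
Cu²⁺ + 2e⁻ → Cu, so n(e⁻) = 2 × 0.01857 = 0.03714 mol
Since the cells are in series, n(e⁻) in the Cr cell is also 0.03714 mol.
Cr³⁺ + 3e⁻ → Cr, so n(Cr) = 0.03714 / 3 = 0.01238 mol
m(Cr) = 0.01238 × 52.00 = 0.644 g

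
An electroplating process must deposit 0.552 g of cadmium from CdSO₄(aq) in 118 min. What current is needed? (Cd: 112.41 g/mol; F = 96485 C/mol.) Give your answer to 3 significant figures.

n(Cd) = 0.552 / 112.41 = 0.004911 mol
Cd²⁺ + 2e⁻ → Cd, so n(e⁻) = 2 × 0.004911 = 0.009822 mol
Q = 0.009822 × 96485 = 947.7 C
I = Q / t = 947.7 / 7080 s = 0.134 A

0.134 A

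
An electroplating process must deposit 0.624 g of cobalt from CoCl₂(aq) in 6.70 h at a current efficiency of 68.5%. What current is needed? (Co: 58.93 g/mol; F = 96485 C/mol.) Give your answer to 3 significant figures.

0.124 A

n(Co) = 0.624 / 58.93 = 0.01059 mol
Co²⁺ + 2e⁻ → Co, so n(e⁻) = 2 × 0.01059 = 0.02118 mol
Q = 0.02118 × 96485 / 0.685 = 2983 C
I = Q / t = 2983 / 24120 s = 0.124 A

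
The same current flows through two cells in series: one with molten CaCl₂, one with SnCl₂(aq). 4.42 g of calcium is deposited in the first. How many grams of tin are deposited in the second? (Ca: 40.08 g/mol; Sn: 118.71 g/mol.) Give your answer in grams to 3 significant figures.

13.1 g

n(Ca) = 4.42 / 40.08 = 0.1103 mol
Ca²⁺ + 2e⁻ → Ca, so n(e⁻) = 2 × 0.1103 = 0.2206 mol
Since the cells are in series, n(e⁻) in the Sn cell is also 0.2206 mol.
Sn²⁺ + 2e⁻ → Sn, so n(Sn) = 0.2206 / 2 = 0.1103 mol
m(Sn) = 0.1103 × 118.71 = 13.1 g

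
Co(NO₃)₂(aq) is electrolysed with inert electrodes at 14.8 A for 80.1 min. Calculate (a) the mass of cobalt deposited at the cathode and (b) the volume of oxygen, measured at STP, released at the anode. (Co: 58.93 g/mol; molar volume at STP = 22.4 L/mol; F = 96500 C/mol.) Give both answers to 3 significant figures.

Q = 14.8 × 4806 = 71130 C; n(e⁻) = 71130 / 96500 = 0.7371 mol
Cathode: Co²⁺ + 2e⁻ → Co → n(Co) = 0.7371/2 = 0.3686 mol → 21.7 g
Anode: 2H₂O → O₂ + 4H⁺ + 4e⁻ → n(O₂) = 0.7371/4 = 0.1843 mol → 4.13 L

21.7 g Co; 4.13 L O₂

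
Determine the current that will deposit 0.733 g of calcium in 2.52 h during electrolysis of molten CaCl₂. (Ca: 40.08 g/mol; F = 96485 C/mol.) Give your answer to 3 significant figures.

0.389 A

n(Ca) = 0.733 / 40.08 = 0.01829 mol
Ca²⁺ + 2e⁻ → Ca, so n(e⁻) = 2 × 0.01829 = 0.03658 mol
Q = 0.03658 × 96485 = 3529 C
I = Q / t = 3529 / 9072 s = 0.389 A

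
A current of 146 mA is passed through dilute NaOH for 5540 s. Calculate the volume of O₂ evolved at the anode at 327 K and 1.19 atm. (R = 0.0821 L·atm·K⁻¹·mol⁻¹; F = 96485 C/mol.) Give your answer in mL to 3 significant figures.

47.3 mL

Charge passed = 0.146 × 5540 = 808.8 C
n(e⁻) = Q/F = 808.8/96485 = 0.008383 mol
2H₂O → O₂ + 4H⁺ + 4e⁻, so n(O₂) = 0.008383 / 4 = 0.002096 mol
V = nRT/P = 0.002096 × 0.0821 × 327 / 1.19 = 0.04729 L
= 47.3 mL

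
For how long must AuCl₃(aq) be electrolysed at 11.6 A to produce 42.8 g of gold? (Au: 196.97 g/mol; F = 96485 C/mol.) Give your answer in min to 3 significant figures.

n(Au) = 42.8 / 196.97 = 0.2173 mol
Au³⁺ + 3e⁻ → Au, so n(e⁻) = 3 × 0.2173 = 0.6519 mol
Q = 0.6519 × 96485 = 62900 C
t = Q / I = 62900 / 11.6 = 5422 s = 90.4 min

90.4 min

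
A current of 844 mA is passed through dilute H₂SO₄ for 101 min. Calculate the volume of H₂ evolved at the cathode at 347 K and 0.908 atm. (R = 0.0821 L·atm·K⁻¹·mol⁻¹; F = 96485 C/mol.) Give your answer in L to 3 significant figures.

0.832 L

Q = 0.844 A × 6060 s = 5115 C
Moles of electrons = 5115 / 96485 = 0.05301 mol
2H⁺ + 2e⁻ → H₂, so n(H₂) = 0.05301 / 2 = 0.02651 mol
V = nRT/P = 0.02651 × 0.0821 × 347 / 0.908 = 0.8318 L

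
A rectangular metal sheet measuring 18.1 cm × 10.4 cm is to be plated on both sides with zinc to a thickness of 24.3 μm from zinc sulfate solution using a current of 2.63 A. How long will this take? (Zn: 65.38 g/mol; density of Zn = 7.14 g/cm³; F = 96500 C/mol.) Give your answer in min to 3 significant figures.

122 min

Plated area = 2 × 18.1 × 10.4 = 376.5 cm²
Volume = 376.5 × 24.3×10⁻⁴ cm = 0.9149 cm³
m(Zn) = 0.9149 × 7.14 = 6.532 g
n(Zn) = 6.532 / 65.38 = 0.09991 mol; n(e⁻) = 2 × 0.09991 = 0.1998 mol
Q = 0.1998 × 96500 = 19280 C
t = 19280 / 2.63 = 7331 s = 122 min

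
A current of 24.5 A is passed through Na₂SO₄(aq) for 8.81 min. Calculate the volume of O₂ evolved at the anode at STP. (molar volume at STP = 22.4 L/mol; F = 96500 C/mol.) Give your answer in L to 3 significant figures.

Q = It = 24.5 × 528.6 = 12950 C
n(e⁻) = 12950 / 96500 = 0.1342 mol
2H₂O → O₂ + 4H⁺ + 4e⁻, so n(O₂) = 0.1342 / 4 = 0.03355 mol
V = 0.03355 × 22.4 = 0.7515 L

0.752 L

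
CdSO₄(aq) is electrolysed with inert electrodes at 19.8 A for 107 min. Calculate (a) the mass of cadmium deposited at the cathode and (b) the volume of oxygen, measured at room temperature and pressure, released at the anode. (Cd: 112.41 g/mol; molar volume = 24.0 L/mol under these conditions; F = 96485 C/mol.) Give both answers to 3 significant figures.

74.0 g Cd; 7.90 L O₂

Q = 19.8 × 6420 = 1.271×10^5 C; n(e⁻) = 1.271×10^5 / 96485 = 1.317 mol
Cathode: Cd²⁺ + 2e⁻ → Cd → n(Cd) = 1.317/2 = 0.6585 mol → 74.0 g
Anode: 2H₂O → O₂ + 4H⁺ + 4e⁻ → n(O₂) = 1.317/4 = 0.3293 mol → 7.90 L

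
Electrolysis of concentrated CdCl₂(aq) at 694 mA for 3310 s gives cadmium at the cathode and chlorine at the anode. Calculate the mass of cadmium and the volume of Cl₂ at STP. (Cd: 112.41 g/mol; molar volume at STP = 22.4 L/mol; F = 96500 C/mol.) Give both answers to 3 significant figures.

Q = 0.694 × 3310 = 2297 C; n(e⁻) = 2297 / 96500 = 0.02380 mol
Cathode: Cd²⁺ + 2e⁻ → Cd → n(Cd) = 0.02380/2 = 0.01190 mol → 1.34 g
Anode: 2Cl⁻ → Cl₂ + 2e⁻ → n(Cl₂) = 0.02380/2 = 0.01190 mol → 0.267 L

1.34 g Cd; 0.267 L Cl₂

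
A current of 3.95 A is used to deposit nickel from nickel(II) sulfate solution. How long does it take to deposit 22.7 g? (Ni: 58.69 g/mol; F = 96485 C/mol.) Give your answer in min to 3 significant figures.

315 min

n(Ni) = 22.7 / 58.69 = 0.3868 mol
Ni²⁺ + 2e⁻ → Ni, so n(e⁻) = 2 × 0.3868 = 0.7736 mol
Q = 0.7736 × 96485 = 74640 C
t = Q / I = 74640 / 3.95 = 18900 s = 315 min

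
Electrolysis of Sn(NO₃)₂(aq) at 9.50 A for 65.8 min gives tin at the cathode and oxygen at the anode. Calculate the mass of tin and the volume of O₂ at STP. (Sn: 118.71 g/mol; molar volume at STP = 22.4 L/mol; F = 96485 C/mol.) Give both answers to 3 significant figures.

Q = 9.50 × 3948 = 37510 C; n(e⁻) = 37510 / 96485 = 0.3888 mol
Cathode: Sn²⁺ + 2e⁻ → Sn → n(Sn) = 0.3888/2 = 0.1944 mol → 23.1 g
Anode: 2H₂O → O₂ + 4H⁺ + 4e⁻ → n(O₂) = 0.3888/4 = 0.09720 mol → 2.18 L

23.1 g Sn; 2.18 L O₂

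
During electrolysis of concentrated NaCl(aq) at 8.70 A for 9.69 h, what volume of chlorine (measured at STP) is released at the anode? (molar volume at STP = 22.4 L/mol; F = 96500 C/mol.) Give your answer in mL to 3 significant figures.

Charge passed = 8.70 × 34884 = 3.035×10^5 C
n(e⁻) = Q/F = 3.035×10^5/96500 = 3.145 mol
2Cl⁻ → Cl₂ + 2e⁻, so n(Cl₂) = 3.145 / 2 = 1.573 mol
V = 1.573 × 22.4 = 35.24 L
= 35200 mL

35200 mL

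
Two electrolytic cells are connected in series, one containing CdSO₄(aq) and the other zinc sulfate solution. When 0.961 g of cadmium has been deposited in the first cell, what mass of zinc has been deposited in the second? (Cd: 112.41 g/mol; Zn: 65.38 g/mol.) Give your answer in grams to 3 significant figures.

0.559 g

n(Cd) = 0.961 / 112.41 = 0.008549 mol
Cd²⁺ + 2e⁻ → Cd, so n(e⁻) = 2 × 0.008549 = 0.01710 mol
The cells are in series, so the same charge (and hence the same n(e⁻) = 0.01710 mol) passes through both.
Zn²⁺ + 2e⁻ → Zn, so n(Zn) = 0.01710 / 2 = 0.008550 mol
m(Zn) = 0.008550 × 65.38 = 0.559 g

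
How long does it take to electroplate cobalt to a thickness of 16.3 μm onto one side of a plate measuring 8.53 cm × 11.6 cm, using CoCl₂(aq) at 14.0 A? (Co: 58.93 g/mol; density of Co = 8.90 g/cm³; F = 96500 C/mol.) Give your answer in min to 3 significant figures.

Plated area = 8.53 × 11.6 = 98.95 cm²
Volume = 98.95 × 16.3×10⁻⁴ cm = 0.1613 cm³
m(Co) = 0.1613 × 8.90 = 1.436 g
n(Co) = 1.436 / 58.93 = 0.02437 mol; n(e⁻) = 2 × 0.02437 = 0.04874 mol
Q = 0.04874 × 96500 = 4703 C
t = 4703 / 14.0 = 335.9 s = 5.60 min

5.60 min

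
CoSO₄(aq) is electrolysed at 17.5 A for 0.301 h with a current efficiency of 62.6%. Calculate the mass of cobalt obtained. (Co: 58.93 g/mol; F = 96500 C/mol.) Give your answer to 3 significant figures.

3.62 g

Q = 17.5 × 1083.6 = 18960 C
n(e⁻) = 18960 / 96500 = 0.1965 mol
Co²⁺ + 2e⁻ → Co, so theoretical m(Co) = 0.09825 × 58.93 = 5.790 g
Actual mass = 62.6% × 5.790 = 3.62 g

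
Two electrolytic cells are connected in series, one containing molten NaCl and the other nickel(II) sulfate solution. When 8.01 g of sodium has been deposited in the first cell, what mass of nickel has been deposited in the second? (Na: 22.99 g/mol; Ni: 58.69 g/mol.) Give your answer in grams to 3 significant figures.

10.2 g

n(Na) = 8.01 / 22.99 = 0.3484 mol
Na⁺ + e⁻ → Na, so n(e⁻) = 0.3484 mol
The cells are in series, so the same charge (and hence the same n(e⁻) = 0.3484 mol) passes through both.
Ni²⁺ + 2e⁻ → Ni, so n(Ni) = 0.3484 / 2 = 0.1742 mol
m(Ni) = 0.1742 × 58.69 = 10.2 g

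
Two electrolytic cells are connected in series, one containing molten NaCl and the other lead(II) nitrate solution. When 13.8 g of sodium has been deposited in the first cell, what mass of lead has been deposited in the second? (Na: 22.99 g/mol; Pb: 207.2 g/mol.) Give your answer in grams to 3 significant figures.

n(Na) = 13.8 / 22.99 = 0.6003 mol
Na⁺ + e⁻ → Na, so n(e⁻) = 0.6003 mol
The cells are in series, so the same charge (and hence the same n(e⁻) = 0.6003 mol) passes through both.
Pb²⁺ + 2e⁻ → Pb, so n(Pb) = 0.6003 / 2 = 0.3002 mol
m(Pb) = 0.3002 × 207.2 = 62.2 g

62.2 g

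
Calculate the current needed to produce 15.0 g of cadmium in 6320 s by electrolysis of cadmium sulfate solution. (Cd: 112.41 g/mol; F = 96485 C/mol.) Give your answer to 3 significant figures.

n(Cd) = 15.0 / 112.41 = 0.1334 mol
Cd²⁺ + 2e⁻ → Cd, so n(e⁻) = 2 × 0.1334 = 0.2668 mol
Q = 0.2668 × 96485 = 25740 C
I = Q / t = 25740 / 6320 s = 4.07 A

4.07 A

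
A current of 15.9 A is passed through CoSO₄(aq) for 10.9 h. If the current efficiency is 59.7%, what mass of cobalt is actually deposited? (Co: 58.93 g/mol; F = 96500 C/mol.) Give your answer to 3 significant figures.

114 g

Q = 15.9 × 39240 = 6.239×10^5 C
n(e⁻) = 6.239×10^5 / 96500 = 6.465 mol
Co²⁺ + 2e⁻ → Co, so theoretical m(Co) = 3.233 × 58.93 = 190.5 g
Actual mass = 59.7% × 190.5 = 114 g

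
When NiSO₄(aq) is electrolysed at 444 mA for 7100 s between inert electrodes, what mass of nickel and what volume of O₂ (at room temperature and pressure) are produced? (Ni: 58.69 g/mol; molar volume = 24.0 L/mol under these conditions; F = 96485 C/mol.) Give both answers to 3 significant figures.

0.959 g Ni; 0.196 L O₂

Q = 0.444 × 7100 = 3152 C; n(e⁻) = 3152 / 96485 = 0.03267 mol
Cathode: Ni²⁺ + 2e⁻ → Ni → n(Ni) = 0.03267/2 = 0.01634 mol → 0.959 g
Anode: 2H₂O → O₂ + 4H⁺ + 4e⁻ → n(O₂) = 0.03267/4 = 0.008168 mol → 0.196 L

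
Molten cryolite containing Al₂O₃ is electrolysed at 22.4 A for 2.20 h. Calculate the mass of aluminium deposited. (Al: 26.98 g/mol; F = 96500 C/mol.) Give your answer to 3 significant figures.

Q = It = 22.4 × 7920 = 1.774×10^5 C
n(e⁻) = 1.774×10^5 / 96500 = 1.838 mol
Al³⁺ + 3e⁻ → Al, so n(Al) = 1.838 / 3 = 0.6127 mol
m = 0.6127 × 26.98 = 16.5 g

16.5 g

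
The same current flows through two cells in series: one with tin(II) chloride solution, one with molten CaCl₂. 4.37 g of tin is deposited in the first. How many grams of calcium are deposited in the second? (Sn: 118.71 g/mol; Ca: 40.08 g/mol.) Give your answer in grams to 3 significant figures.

n(Sn) = 4.37 / 118.71 = 0.03681 mol
Sn²⁺ + 2e⁻ → Sn, so n(e⁻) = 2 × 0.03681 = 0.07362 mol
In series, the same 0.07362 mol of electrons flows through the second cell.
Ca²⁺ + 2e⁻ → Ca, so n(Ca) = 0.07362 / 2 = 0.03681 mol
m(Ca) = 0.03681 × 40.08 = 1.48 g

1.48 g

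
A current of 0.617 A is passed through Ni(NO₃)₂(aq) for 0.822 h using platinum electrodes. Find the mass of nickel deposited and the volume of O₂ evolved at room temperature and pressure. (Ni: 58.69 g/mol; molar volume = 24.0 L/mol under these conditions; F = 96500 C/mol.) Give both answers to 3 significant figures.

Q = 0.617 × 2959.2 = 1826 C; n(e⁻) = 1826 / 96500 = 0.01892 mol
Cathode: Ni²⁺ + 2e⁻ → Ni → n(Ni) = 0.01892/2 = 0.009460 mol → 0.555 g
Anode: 2H₂O → O₂ + 4H⁺ + 4e⁻ → n(O₂) = 0.01892/4 = 0.004730 mol → 0.114 L

0.555 g Ni; 0.114 L O₂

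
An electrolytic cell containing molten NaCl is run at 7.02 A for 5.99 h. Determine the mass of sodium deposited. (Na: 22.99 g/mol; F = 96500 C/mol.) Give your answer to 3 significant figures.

36.1 g

Q = It = 7.02 × 21564 = 1.514×10^5 C
Moles of electrons = 1.514×10^5 / 96500 = 1.569 mol
Na⁺ + e⁻ → Na, so n(Na) = 1.569 mol
m = 1.569 × 22.99 = 36.1 g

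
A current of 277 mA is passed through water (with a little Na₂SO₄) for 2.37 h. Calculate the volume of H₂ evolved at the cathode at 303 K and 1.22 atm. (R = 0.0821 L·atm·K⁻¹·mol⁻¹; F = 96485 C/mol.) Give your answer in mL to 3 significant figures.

Q = 0.277 A × 8532 s = 2363 C
Moles of electrons = 2363 / 96485 = 0.02449 mol
2H⁺ + 2e⁻ → H₂, so n(H₂) = 0.02449 / 2 = 0.01225 mol
V = nRT/P = 0.01225 × 0.0821 × 303 / 1.22 = 0.2498 L
= 250 mL

250 mL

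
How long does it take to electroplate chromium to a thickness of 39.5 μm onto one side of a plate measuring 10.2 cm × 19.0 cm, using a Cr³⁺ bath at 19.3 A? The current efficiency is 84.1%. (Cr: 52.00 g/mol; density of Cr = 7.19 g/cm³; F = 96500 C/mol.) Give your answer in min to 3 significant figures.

31.5 min

Plated area = 10.2 × 19.0 = 193.8 cm²
Volume = 193.8 × 39.5×10⁻⁴ cm = 0.7655 cm³
m(Cr) = 0.7655 × 7.19 = 5.504 g
n(Cr) = 5.504 / 52.00 = 0.1058 mol; n(e⁻) = 3 × 0.1058 = 0.3174 mol
Q = 0.3174 × 96500 / 0.841 = 36420 C
t = 36420 / 19.3 = 1887 s = 31.5 min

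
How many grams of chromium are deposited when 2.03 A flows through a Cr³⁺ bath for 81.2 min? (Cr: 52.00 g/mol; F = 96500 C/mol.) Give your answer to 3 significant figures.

1.78 g

Charge passed = 2.03 × 4872 = 9890 C
Moles of electrons = 9890 / 96500 = 0.1025 mol
Cr³⁺ + 3e⁻ → Cr, so n(Cr) = 0.1025 / 3 = 0.03417 mol
m = 0.03417 × 52.00 = 1.78 g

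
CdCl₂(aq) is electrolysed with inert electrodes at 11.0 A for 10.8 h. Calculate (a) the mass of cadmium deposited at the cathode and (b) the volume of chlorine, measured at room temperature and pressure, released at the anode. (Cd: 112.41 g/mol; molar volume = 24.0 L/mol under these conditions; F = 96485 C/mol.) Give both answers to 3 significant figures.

Q = 11.0 × 38880 = 4.277×10^5 C; n(e⁻) = 4.277×10^5 / 96485 = 4.433 mol
Cathode: Cd²⁺ + 2e⁻ → Cd → n(Cd) = 4.433/2 = 2.217 mol → 249 g
Anode: 2Cl⁻ → Cl₂ + 2e⁻ → n(Cl₂) = 4.433/2 = 2.217 mol → 53.2 L

249 g Cd; 53.2 L Cl₂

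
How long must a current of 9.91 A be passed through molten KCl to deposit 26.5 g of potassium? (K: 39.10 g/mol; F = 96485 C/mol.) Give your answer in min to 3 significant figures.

110 min

n(K) = 26.5 / 39.10 = 0.6777 mol
K⁺ + e⁻ → K, so n(e⁻) = 0.6777 mol
Q = 0.6777 × 96485 = 65390 C
t = Q / I = 65390 / 9.91 = 6598 s = 110 min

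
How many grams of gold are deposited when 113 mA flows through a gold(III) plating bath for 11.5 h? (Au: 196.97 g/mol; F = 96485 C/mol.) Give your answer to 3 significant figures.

3.18 g

Q = 0.113 A × 41400 s = 4678 C
n(e⁻) = Q/F = 4678/96485 = 0.04848 mol
Au³⁺ + 3e⁻ → Au, so n(Au) = 0.04848 / 3 = 0.01616 mol
m = 0.01616 × 196.97 = 3.18 g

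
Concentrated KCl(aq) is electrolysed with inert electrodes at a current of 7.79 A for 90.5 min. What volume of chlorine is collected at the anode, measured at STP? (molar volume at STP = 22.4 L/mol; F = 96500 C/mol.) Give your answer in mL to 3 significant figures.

4910 mL

Q = It = 7.79 × 5430 = 42300 C
n(e⁻) = 42300 / 96500 = 0.4383 mol
2Cl⁻ → Cl₂ + 2e⁻, so n(Cl₂) = 0.4383 / 2 = 0.2192 mol
V = 0.2192 × 22.4 = 4.910 L
= 4910 mL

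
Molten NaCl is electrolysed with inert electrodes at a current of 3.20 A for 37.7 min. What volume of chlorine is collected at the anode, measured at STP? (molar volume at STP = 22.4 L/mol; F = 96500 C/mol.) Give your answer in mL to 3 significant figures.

Q = It = 3.20 × 2262 = 7238 C
n(e⁻) = Q/F = 7238/96500 = 0.07501 mol
2Cl⁻ → Cl₂ + 2e⁻, so n(Cl₂) = 0.07501 / 2 = 0.03751 mol
V = 0.03751 × 22.4 = 0.8402 L
= 840 mL

840 mL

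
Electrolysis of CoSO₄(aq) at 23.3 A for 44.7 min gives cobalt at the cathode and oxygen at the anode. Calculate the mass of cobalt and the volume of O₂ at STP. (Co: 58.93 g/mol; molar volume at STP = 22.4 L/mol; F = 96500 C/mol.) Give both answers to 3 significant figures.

Q = 23.3 × 2682 = 62490 C; n(e⁻) = 62490 / 96500 = 0.6476 mol
Cathode: Co²⁺ + 2e⁻ → Co → n(Co) = 0.6476/2 = 0.3238 mol → 19.1 g
Anode: 2H₂O → O₂ + 4H⁺ + 4e⁻ → n(O₂) = 0.6476/4 = 0.1619 mol → 3.63 L

19.1 g Co; 3.63 L O₂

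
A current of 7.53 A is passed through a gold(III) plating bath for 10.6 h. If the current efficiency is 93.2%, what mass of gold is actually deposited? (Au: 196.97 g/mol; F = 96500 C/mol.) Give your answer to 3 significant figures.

182 g

Q = 7.53 × 38160 = 2.873×10^5 C
n(e⁻) = 2.873×10^5 / 96500 = 2.977 mol
Au³⁺ + 3e⁻ → Au, so theoretical m(Au) = 0.9923 × 196.97 = 195.5 g
Actual mass = 93.2% × 195.5 = 182 g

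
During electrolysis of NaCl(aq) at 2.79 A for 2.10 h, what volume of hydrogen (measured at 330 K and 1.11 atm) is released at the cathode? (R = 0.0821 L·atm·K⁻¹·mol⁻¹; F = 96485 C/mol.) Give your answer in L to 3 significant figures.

Q = 2.79 A × 7560 s = 21090 C
n(e⁻) = Q/F = 21090/96485 = 0.2186 mol
2H⁺ + 2e⁻ → H₂, so n(H₂) = 0.2186 / 2 = 0.1093 mol
V = nRT/P = 0.1093 × 0.0821 × 330 / 1.11 = 2.668 L

2.67 L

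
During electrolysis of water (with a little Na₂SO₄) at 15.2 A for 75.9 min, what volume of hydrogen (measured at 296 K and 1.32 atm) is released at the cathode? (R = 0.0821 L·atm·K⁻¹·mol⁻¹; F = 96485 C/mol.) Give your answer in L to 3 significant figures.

Charge passed = 15.2 × 4554 = 69220 C
Moles of electrons = 69220 / 96485 = 0.7174 mol
2H⁺ + 2e⁻ → H₂, so n(H₂) = 0.7174 / 2 = 0.3587 mol
V = nRT/P = 0.3587 × 0.0821 × 296 / 1.32 = 6.604 L

6.60 L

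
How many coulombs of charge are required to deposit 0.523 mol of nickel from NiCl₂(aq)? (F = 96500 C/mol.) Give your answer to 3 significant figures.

Ni²⁺ + 2e⁻ → Ni, so n(e⁻) = 2 × 0.523 = 1.046 mol
Q = 1.046 × 96500 = 1.009×10^5 C

1.01×10^5 C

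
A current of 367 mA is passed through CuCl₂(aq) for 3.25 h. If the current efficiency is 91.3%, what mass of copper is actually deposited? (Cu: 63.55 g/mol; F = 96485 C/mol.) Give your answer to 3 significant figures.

Q = 0.367 × 11700 = 4294 C
n(e⁻) = 4294 / 96485 = 0.04450 mol
Cu²⁺ + 2e⁻ → Cu, so theoretical m(Cu) = 0.02225 × 63.55 = 1.414 g
Actual mass = 91.3% × 1.414 = 1.29 g

1.29 g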